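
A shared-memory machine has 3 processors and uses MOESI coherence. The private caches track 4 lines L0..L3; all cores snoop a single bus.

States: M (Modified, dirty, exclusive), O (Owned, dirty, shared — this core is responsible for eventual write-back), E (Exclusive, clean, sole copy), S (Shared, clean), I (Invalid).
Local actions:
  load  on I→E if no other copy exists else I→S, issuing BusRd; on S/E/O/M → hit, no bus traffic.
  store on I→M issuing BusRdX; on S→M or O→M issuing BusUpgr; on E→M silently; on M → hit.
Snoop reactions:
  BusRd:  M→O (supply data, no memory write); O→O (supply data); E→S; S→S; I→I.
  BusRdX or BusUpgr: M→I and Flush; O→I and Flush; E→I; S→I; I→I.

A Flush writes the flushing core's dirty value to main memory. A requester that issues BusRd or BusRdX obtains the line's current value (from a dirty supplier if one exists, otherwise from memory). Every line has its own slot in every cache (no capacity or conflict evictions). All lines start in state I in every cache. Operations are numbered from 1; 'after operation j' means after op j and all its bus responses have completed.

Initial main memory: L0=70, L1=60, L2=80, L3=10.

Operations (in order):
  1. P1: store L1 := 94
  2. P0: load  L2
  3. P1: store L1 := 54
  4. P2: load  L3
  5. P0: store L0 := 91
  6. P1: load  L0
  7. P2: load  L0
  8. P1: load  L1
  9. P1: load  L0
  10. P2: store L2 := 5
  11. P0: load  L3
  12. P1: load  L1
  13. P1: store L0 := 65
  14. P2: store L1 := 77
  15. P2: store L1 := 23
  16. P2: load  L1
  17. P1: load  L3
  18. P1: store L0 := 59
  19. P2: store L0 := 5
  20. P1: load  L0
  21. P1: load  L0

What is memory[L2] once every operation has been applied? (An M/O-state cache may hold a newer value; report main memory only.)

  op1 P1: store L1 := 94 → I/M/I on L1; bus BusRdX; mem=60
  op2 P0: load  L2 → E/I/I on L2; bus BusRd; mem=80
  op3 P1: store L1 := 54 → I/M/I on L1; bus (none); mem=60
  op4 P2: load  L3 → I/I/E on L3; bus BusRd; mem=10
  op5 P0: store L0 := 91 → M/I/I on L0; bus BusRdX; mem=70
  op6 P1: load  L0 → O/S/I on L0; bus BusRd; mem=70
  op7 P2: load  L0 → O/S/S on L0; bus BusRd; mem=70
  op8 P1: load  L1 → I/M/I on L1; bus (none); mem=60
  op9 P1: load  L0 → O/S/S on L0; bus (none); mem=70
  op10 P2: store L2 := 5 → I/I/M on L2; bus BusRdX; mem=80
  op11 P0: load  L3 → S/I/S on L3; bus BusRd; mem=10
  op12 P1: load  L1 → I/M/I on L1; bus (none); mem=60
  op13 P1: store L0 := 65 → I/M/I on L0; bus BusUpgr Flush; mem=91
  op14 P2: store L1 := 77 → I/I/M on L1; bus BusRdX Flush; mem=54
  op15 P2: store L1 := 23 → I/I/M on L1; bus (none); mem=54
  op16 P2: load  L1 → I/I/M on L1; bus (none); mem=54
  op17 P1: load  L3 → S/S/S on L3; bus BusRd; mem=10
  op18 P1: store L0 := 59 → I/M/I on L0; bus (none); mem=91
  op19 P2: store L0 := 5 → I/I/M on L0; bus BusRdX Flush; mem=59
  op20 P1: load  L0 → I/S/O on L0; bus BusRd; mem=59
  op21 P1: load  L0 → I/S/O on L0; bus (none); mem=59

memory[L2] = 80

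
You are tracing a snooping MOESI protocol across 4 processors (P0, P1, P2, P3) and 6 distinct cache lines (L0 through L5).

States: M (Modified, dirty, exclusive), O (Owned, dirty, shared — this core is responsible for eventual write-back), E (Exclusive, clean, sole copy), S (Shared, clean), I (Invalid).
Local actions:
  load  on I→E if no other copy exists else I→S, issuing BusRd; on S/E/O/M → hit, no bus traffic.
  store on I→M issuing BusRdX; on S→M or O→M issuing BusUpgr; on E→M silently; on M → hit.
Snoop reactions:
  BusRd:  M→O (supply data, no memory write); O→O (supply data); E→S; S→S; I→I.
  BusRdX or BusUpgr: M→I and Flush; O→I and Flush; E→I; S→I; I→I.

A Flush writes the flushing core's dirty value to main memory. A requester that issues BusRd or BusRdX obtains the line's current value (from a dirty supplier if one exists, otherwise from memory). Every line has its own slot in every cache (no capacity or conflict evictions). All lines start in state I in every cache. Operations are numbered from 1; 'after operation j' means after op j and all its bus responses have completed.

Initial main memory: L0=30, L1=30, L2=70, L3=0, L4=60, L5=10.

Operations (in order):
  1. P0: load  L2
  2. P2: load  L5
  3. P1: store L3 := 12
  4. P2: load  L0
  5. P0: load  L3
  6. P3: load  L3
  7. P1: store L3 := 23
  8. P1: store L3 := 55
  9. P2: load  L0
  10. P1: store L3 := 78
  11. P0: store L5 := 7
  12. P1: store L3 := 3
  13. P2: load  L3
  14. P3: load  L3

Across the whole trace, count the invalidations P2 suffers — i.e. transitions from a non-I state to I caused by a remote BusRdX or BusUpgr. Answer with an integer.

invalidations = 1

  op1 P0: load  L2 → E/I/I/I on L2; bus BusRd; mem=70
  op2 P2: load  L5 → I/I/E/I on L5; bus BusRd; mem=10
  op3 P1: store L3 := 12 → I/M/I/I on L3; bus BusRdX; mem=0
  op4 P2: load  L0 → I/I/E/I on L0; bus BusRd; mem=30
  op5 P0: load  L3 → S/O/I/I on L3; bus BusRd; mem=0
  op6 P3: load  L3 → S/O/I/S on L3; bus BusRd; mem=0
  op7 P1: store L3 := 23 → I/M/I/I on L3; bus BusUpgr; mem=0
  op8 P1: store L3 := 55 → I/M/I/I on L3; bus (none); mem=0
  op9 P2: load  L0 → I/I/E/I on L0; bus (none); mem=30
  op10 P1: store L3 := 78 → I/M/I/I on L3; bus (none); mem=0
  op11 P0: store L5 := 7 → M/I/I/I on L5; bus BusRdX; mem=10
  op12 P1: store L3 := 3 → I/M/I/I on L3; bus (none); mem=0
  op13 P2: load  L3 → I/O/S/I on L3; bus BusRd; mem=0
  op14 P3: load  L3 → I/O/S/S on L3; bus BusRd; mem=0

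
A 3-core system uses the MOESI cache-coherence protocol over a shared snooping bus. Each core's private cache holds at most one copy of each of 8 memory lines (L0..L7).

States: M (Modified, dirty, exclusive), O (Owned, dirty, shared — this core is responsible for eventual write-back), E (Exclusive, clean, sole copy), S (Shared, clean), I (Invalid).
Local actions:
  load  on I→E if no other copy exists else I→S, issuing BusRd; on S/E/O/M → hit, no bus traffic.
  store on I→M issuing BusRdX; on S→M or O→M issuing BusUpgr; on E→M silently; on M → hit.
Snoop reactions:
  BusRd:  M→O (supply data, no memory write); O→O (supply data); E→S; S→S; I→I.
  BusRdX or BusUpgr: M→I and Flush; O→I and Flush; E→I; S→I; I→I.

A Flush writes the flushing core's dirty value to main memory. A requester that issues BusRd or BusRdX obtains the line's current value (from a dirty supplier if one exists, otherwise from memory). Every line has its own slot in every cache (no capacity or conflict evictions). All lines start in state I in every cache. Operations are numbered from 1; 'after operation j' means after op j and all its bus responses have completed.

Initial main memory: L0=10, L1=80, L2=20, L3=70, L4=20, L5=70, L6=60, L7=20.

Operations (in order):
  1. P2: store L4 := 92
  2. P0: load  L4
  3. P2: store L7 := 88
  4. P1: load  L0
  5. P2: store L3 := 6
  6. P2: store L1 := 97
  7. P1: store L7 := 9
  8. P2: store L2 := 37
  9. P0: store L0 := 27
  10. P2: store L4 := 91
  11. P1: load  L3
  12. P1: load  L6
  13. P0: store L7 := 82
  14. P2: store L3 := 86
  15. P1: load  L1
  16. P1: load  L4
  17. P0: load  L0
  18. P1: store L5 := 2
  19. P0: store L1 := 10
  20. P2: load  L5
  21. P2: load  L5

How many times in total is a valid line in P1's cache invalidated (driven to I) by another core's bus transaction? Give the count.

  op1 P2: store L4 := 92 → I/I/M on L4; bus BusRdX; mem=20
  op2 P0: load  L4 → S/I/O on L4; bus BusRd; mem=20
  op3 P2: store L7 := 88 → I/I/M on L7; bus BusRdX; mem=20
  op4 P1: load  L0 → I/E/I on L0; bus BusRd; mem=10
  op5 P2: store L3 := 6 → I/I/M on L3; bus BusRdX; mem=70
  op6 P2: store L1 := 97 → I/I/M on L1; bus BusRdX; mem=80
  op7 P1: store L7 := 9 → I/M/I on L7; bus BusRdX Flush; mem=88
  op8 P2: store L2 := 37 → I/I/M on L2; bus BusRdX; mem=20
  op9 P0: store L0 := 27 → M/I/I on L0; bus BusRdX; mem=10
  op10 P2: store L4 := 91 → I/I/M on L4; bus BusUpgr; mem=20
  op11 P1: load  L3 → I/S/O on L3; bus BusRd; mem=70
  op12 P1: load  L6 → I/E/I on L6; bus BusRd; mem=60
  op13 P0: store L7 := 82 → M/I/I on L7; bus BusRdX Flush; mem=9
  op14 P2: store L3 := 86 → I/I/M on L3; bus BusUpgr; mem=70
  op15 P1: load  L1 → I/S/O on L1; bus BusRd; mem=80
  op16 P1: load  L4 → I/S/O on L4; bus BusRd; mem=20
  op17 P0: load  L0 → M/I/I on L0; bus (none); mem=10
  op18 P1: store L5 := 2 → I/M/I on L5; bus BusRdX; mem=70
  op19 P0: store L1 := 10 → M/I/I on L1; bus BusRdX Flush; mem=97
  op20 P2: load  L5 → I/O/S on L5; bus BusRd; mem=70
  op21 P2: load  L5 → I/O/S on L5; bus (none); mem=70

invalidations = 4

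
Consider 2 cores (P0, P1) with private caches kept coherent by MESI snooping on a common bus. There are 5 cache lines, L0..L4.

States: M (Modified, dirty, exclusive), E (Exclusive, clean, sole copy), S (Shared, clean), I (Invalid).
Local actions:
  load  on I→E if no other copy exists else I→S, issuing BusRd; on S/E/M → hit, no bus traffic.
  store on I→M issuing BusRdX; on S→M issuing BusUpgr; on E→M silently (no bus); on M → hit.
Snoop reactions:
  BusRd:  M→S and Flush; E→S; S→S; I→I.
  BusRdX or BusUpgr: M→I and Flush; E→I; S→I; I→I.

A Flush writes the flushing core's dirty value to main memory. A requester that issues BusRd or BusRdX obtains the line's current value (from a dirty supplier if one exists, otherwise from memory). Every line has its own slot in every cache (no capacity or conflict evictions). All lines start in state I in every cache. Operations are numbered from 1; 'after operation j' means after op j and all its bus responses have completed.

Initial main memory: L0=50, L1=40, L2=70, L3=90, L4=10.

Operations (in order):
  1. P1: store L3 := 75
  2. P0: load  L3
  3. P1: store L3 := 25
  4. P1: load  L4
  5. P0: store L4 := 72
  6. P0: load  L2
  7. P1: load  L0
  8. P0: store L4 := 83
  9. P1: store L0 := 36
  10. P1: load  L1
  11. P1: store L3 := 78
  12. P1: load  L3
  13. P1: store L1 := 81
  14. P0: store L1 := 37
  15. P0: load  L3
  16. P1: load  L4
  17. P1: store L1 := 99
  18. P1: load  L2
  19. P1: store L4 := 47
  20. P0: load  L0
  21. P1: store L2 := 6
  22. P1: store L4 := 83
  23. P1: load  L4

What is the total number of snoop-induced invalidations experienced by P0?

invalidations = 4

1. P1: store L3 := 75  bus=[BusRdX]  L3: P0=I P1=M  mem[L3]=90
2. P0: load  L3  bus=[BusRd,Flush]  L3: P0=S P1=S  mem[L3]=75
3. P1: store L3 := 25  bus=[BusUpgr]  L3: P0=I P1=M  mem[L3]=75
4. P1: load  L4  bus=[BusRd]  L4: P0=I P1=E  mem[L4]=10
5. P0: store L4 := 72  bus=[BusRdX]  L4: P0=M P1=I  mem[L4]=10
6. P0: load  L2  bus=[BusRd]  L2: P0=E P1=I  mem[L2]=70
7. P1: load  L0  bus=[BusRd]  L0: P0=I P1=E  mem[L0]=50
8. P0: store L4 := 83  bus=[-]  L4: P0=M P1=I  mem[L4]=10
9. P1: store L0 := 36  bus=[-]  L0: P0=I P1=M  mem[L0]=50
10. P1: load  L1  bus=[BusRd]  L1: P0=I P1=E  mem[L1]=40
11. P1: store L3 := 78  bus=[-]  L3: P0=I P1=M  mem[L3]=75
12. P1: load  L3  bus=[-]  L3: P0=I P1=M  mem[L3]=75
13. P1: store L1 := 81  bus=[-]  L1: P0=I P1=M  mem[L1]=40
14. P0: store L1 := 37  bus=[BusRdX,Flush]  L1: P0=M P1=I  mem[L1]=81
15. P0: load  L3  bus=[BusRd,Flush]  L3: P0=S P1=S  mem[L3]=78
16. P1: load  L4  bus=[BusRd,Flush]  L4: P0=S P1=S  mem[L4]=83
17. P1: store L1 := 99  bus=[BusRdX,Flush]  L1: P0=I P1=M  mem[L1]=37
18. P1: load  L2  bus=[BusRd]  L2: P0=S P1=S  mem[L2]=70
19. P1: store L4 := 47  bus=[BusUpgr]  L4: P0=I P1=M  mem[L4]=83
20. P0: load  L0  bus=[BusRd,Flush]  L0: P0=S P1=S  mem[L0]=36
21. P1: store L2 := 6  bus=[BusUpgr]  L2: P0=I P1=M  mem[L2]=70
22. P1: store L4 := 83  bus=[-]  L4: P0=I P1=M  mem[L4]=83
23. P1: load  L4  bus=[-]  L4: P0=I P1=M  mem[L4]=83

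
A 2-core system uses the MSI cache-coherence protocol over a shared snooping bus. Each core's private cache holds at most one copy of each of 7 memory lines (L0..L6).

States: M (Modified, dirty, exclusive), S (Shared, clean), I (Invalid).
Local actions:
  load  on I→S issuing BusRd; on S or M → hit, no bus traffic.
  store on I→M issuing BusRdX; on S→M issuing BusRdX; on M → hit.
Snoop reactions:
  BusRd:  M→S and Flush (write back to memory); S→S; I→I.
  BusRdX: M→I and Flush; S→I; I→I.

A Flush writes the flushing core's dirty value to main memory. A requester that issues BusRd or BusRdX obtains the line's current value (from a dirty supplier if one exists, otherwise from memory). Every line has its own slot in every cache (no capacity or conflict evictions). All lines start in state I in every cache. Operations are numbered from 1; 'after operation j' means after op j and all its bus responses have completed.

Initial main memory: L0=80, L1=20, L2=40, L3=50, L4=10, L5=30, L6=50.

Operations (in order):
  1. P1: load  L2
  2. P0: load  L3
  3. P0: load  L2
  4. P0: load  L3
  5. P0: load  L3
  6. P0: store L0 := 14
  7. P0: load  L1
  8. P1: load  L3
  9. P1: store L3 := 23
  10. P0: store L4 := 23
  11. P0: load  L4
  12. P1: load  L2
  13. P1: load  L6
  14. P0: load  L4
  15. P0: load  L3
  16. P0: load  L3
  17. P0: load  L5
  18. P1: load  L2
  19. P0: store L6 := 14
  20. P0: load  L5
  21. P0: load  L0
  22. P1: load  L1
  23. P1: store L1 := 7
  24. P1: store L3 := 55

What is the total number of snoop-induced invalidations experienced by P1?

[1] P1: load  L2 | P0:I, P1:S(40) | bus: BusRd
[2] P0: load  L3 | P0:S(50), P1:I | bus: BusRd
[3] P0: load  L2 | P0:S(40), P1:S(40) | bus: BusRd
[4] P0: load  L3 | P0:S(50), P1:I | bus: none
[5] P0: load  L3 | P0:S(50), P1:I | bus: none
[6] P0: store L0 := 14 | P0:M(14), P1:I | bus: BusRdX
[7] P0: load  L1 | P0:S(20), P1:I | bus: BusRd
[8] P1: load  L3 | P0:S(50), P1:S(50) | bus: BusRd
[9] P1: store L3 := 23 | P0:I, P1:M(23) | bus: BusRdX
[10] P0: store L4 := 23 | P0:M(23), P1:I | bus: BusRdX
[11] P0: load  L4 | P0:M(23), P1:I | bus: none
[12] P1: load  L2 | P0:S(40), P1:S(40) | bus: none
[13] P1: load  L6 | P0:I, P1:S(50) | bus: BusRd
[14] P0: load  L4 | P0:M(23), P1:I | bus: none
[15] P0: load  L3 | P0:S(23), P1:S(23) | bus: BusRd,Flush
[16] P0: load  L3 | P0:S(23), P1:S(23) | bus: none
[17] P0: load  L5 | P0:S(30), P1:I | bus: BusRd
[18] P1: load  L2 | P0:S(40), P1:S(40) | bus: none
[19] P0: store L6 := 14 | P0:M(14), P1:I | bus: BusRdX
[20] P0: load  L5 | P0:S(30), P1:I | bus: none
[21] P0: load  L0 | P0:M(14), P1:I | bus: none
[22] P1: load  L1 | P0:S(20), P1:S(20) | bus: BusRd
[23] P1: store L1 := 7 | P0:I, P1:M(7) | bus: BusRdX
[24] P1: store L3 := 55 | P0:I, P1:M(55) | bus: BusRdX

invalidations = 1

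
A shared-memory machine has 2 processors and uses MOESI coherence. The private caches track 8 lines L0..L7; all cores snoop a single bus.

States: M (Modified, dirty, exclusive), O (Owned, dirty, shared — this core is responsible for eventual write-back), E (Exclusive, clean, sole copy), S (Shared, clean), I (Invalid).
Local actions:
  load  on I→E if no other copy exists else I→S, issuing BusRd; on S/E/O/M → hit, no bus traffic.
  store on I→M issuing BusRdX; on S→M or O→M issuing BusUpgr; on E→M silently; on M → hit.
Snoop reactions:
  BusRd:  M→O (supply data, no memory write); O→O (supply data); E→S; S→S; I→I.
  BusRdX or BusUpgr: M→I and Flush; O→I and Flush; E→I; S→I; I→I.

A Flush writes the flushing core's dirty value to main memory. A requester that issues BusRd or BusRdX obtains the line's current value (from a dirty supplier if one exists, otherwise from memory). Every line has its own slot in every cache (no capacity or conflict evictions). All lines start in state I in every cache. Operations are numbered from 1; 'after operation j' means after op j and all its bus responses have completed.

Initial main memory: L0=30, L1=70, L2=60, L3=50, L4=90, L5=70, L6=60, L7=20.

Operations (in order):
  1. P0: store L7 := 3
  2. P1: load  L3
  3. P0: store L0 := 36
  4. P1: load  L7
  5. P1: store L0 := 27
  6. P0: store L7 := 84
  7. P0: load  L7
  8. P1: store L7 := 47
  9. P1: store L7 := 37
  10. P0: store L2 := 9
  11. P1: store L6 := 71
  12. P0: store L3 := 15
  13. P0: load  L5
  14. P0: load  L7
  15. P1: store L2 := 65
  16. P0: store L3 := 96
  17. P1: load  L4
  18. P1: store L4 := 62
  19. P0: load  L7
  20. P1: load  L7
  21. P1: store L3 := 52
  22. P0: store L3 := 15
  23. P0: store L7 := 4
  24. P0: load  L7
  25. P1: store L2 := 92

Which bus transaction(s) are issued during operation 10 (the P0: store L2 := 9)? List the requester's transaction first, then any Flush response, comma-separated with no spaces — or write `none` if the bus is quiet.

bus = BusRdX

[1] P0: store L7 := 3 | P0:M(3), P1:I | bus: BusRdX
[2] P1: load  L3 | P0:I, P1:E(50) | bus: BusRd
[3] P0: store L0 := 36 | P0:M(36), P1:I | bus: BusRdX
[4] P1: load  L7 | P0:O(3), P1:S(3) | bus: BusRd
[5] P1: store L0 := 27 | P0:I, P1:M(27) | bus: BusRdX,Flush
[6] P0: store L7 := 84 | P0:M(84), P1:I | bus: BusUpgr
[7] P0: load  L7 | P0:M(84), P1:I | bus: none
[8] P1: store L7 := 47 | P0:I, P1:M(47) | bus: BusRdX,Flush
[9] P1: store L7 := 37 | P0:I, P1:M(37) | bus: none
[10] P0: store L2 := 9 | P0:M(9), P1:I | bus: BusRdX
[11] P1: store L6 := 71 | P0:I, P1:M(71) | bus: BusRdX
[12] P0: store L3 := 15 | P0:M(15), P1:I | bus: BusRdX
[13] P0: load  L5 | P0:E(70), P1:I | bus: BusRd
[14] P0: load  L7 | P0:S(37), P1:O(37) | bus: BusRd
[15] P1: store L2 := 65 | P0:I, P1:M(65) | bus: BusRdX,Flush
[16] P0: store L3 := 96 | P0:M(96), P1:I | bus: none
[17] P1: load  L4 | P0:I, P1:E(90) | bus: BusRd
[18] P1: store L4 := 62 | P0:I, P1:M(62) | bus: none
[19] P0: load  L7 | P0:S(37), P1:O(37) | bus: none
[20] P1: load  L7 | P0:S(37), P1:O(37) | bus: none
[21] P1: store L3 := 52 | P0:I, P1:M(52) | bus: BusRdX,Flush
[22] P0: store L3 := 15 | P0:M(15), P1:I | bus: BusRdX,Flush
[23] P0: store L7 := 4 | P0:M(4), P1:I | bus: BusUpgr,Flush
[24] P0: load  L7 | P0:M(4), P1:I | bus: none
[25] P1: store L2 := 92 | P0:I, P1:M(92) | bus: none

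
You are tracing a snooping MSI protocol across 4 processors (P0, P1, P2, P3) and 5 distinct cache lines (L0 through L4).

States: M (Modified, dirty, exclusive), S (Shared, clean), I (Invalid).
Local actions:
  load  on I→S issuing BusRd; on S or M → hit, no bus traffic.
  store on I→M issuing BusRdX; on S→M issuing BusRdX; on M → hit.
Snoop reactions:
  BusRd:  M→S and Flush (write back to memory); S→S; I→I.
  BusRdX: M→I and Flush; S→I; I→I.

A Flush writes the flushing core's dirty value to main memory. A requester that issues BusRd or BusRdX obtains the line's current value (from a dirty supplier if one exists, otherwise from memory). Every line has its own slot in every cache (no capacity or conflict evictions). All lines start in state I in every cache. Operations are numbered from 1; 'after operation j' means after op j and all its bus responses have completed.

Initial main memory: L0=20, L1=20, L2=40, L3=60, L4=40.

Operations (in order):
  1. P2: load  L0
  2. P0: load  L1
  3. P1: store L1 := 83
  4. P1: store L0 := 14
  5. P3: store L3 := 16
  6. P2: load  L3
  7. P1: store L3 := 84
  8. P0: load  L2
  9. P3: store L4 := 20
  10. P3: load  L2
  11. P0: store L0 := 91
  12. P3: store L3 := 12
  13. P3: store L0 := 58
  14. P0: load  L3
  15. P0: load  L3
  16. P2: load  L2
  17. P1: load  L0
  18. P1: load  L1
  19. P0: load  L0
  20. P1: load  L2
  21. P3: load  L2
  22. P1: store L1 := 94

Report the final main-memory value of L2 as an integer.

step 1: P2: load  L0  ⟶  IISI  (L0)  txn=BusRd  M[L0]=20
step 2: P0: load  L1  ⟶  SIII  (L1)  txn=BusRd  M[L1]=20
step 3: P1: store L1 := 83  ⟶  IMII  (L1)  txn=BusRdX  M[L1]=20
step 4: P1: store L0 := 14  ⟶  IMII  (L0)  txn=BusRdX  M[L0]=20
step 5: P3: store L3 := 16  ⟶  IIIM  (L3)  txn=BusRdX  M[L3]=60
step 6: P2: load  L3  ⟶  IISS  (L3)  txn=BusRd+Flush  M[L3]=16
step 7: P1: store L3 := 84  ⟶  IMII  (L3)  txn=BusRdX  M[L3]=16
step 8: P0: load  L2  ⟶  SIII  (L2)  txn=BusRd  M[L2]=40
step 9: P3: store L4 := 20  ⟶  IIIM  (L4)  txn=BusRdX  M[L4]=40
step 10: P3: load  L2  ⟶  SIIS  (L2)  txn=BusRd  M[L2]=40
step 11: P0: store L0 := 91  ⟶  MIII  (L0)  txn=BusRdX+Flush  M[L0]=14
step 12: P3: store L3 := 12  ⟶  IIIM  (L3)  txn=BusRdX+Flush  M[L3]=84
step 13: P3: store L0 := 58  ⟶  IIIM  (L0)  txn=BusRdX+Flush  M[L0]=91
step 14: P0: load  L3  ⟶  SIIS  (L3)  txn=BusRd+Flush  M[L3]=12
step 15: P0: load  L3  ⟶  SIIS  (L3)  txn=∅  M[L3]=12
step 16: P2: load  L2  ⟶  SISS  (L2)  txn=BusRd  M[L2]=40
step 17: P1: load  L0  ⟶  ISIS  (L0)  txn=BusRd+Flush  M[L0]=58
step 18: P1: load  L1  ⟶  IMII  (L1)  txn=∅  M[L1]=20
step 19: P0: load  L0  ⟶  SSIS  (L0)  txn=BusRd  M[L0]=58
step 20: P1: load  L2  ⟶  SSSS  (L2)  txn=BusRd  M[L2]=40
step 21: P3: load  L2  ⟶  SSSS  (L2)  txn=∅  M[L2]=40
step 22: P1: store L1 := 94  ⟶  IMII  (L1)  txn=∅  M[L1]=20

memory[L2] = 40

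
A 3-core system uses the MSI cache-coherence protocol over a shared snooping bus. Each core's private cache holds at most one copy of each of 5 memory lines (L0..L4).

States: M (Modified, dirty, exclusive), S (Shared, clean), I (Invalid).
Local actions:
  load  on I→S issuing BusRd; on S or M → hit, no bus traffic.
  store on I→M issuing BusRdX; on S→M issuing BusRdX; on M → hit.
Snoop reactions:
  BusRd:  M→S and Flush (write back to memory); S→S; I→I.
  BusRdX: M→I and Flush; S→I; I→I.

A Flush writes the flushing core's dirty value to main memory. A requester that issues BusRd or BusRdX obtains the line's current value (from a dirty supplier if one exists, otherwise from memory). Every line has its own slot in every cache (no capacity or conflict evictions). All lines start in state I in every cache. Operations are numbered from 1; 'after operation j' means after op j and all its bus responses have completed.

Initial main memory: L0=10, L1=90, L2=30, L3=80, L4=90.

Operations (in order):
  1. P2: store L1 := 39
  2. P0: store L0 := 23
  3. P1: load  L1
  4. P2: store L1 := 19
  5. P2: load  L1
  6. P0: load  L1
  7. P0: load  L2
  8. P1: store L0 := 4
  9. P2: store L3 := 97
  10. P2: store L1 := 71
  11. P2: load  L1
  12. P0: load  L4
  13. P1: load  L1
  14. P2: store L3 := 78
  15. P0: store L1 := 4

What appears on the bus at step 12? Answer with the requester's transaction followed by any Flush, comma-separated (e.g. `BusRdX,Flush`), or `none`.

bus = BusRd

1. P2: store L1 := 39  bus=[BusRdX]  L1: P0=I P1=I P2=M  mem[L1]=90
2. P0: store L0 := 23  bus=[BusRdX]  L0: P0=M P1=I P2=I  mem[L0]=10
3. P1: load  L1  bus=[BusRd,Flush]  L1: P0=I P1=S P2=S  mem[L1]=39
4. P2: store L1 := 19  bus=[BusRdX]  L1: P0=I P1=I P2=M  mem[L1]=39
5. P2: load  L1  bus=[-]  L1: P0=I P1=I P2=M  mem[L1]=39
6. P0: load  L1  bus=[BusRd,Flush]  L1: P0=S P1=I P2=S  mem[L1]=19
7. P0: load  L2  bus=[BusRd]  L2: P0=S P1=I P2=I  mem[L2]=30
8. P1: store L0 := 4  bus=[BusRdX,Flush]  L0: P0=I P1=M P2=I  mem[L0]=23
9. P2: store L3 := 97  bus=[BusRdX]  L3: P0=I P1=I P2=M  mem[L3]=80
10. P2: store L1 := 71  bus=[BusRdX]  L1: P0=I P1=I P2=M  mem[L1]=19
11. P2: load  L1  bus=[-]  L1: P0=I P1=I P2=M  mem[L1]=19
12. P0: load  L4  bus=[BusRd]  L4: P0=S P1=I P2=I  mem[L4]=90
13. P1: load  L1  bus=[BusRd,Flush]  L1: P0=I P1=S P2=S  mem[L1]=71
14. P2: store L3 := 78  bus=[-]  L3: P0=I P1=I P2=M  mem[L3]=80
15. P0: store L1 := 4  bus=[BusRdX]  L1: P0=M P1=I P2=I  mem[L1]=71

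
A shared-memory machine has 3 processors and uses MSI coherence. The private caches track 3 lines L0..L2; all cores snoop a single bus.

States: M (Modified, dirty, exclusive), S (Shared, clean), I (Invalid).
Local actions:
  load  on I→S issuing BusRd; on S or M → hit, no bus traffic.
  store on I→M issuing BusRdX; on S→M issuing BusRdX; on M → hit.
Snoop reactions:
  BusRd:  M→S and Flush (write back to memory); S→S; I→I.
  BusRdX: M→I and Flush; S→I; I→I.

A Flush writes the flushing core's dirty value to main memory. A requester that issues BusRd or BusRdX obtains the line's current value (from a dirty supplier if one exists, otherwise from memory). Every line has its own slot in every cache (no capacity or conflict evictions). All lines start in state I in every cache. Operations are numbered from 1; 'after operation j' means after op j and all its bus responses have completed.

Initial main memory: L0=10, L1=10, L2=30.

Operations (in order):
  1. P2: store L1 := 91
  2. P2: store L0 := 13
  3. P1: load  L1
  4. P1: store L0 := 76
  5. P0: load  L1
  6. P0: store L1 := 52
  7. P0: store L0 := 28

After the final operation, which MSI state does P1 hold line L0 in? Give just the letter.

state = I

[1] P2: store L1 := 91 | P0:I, P1:I, P2:M(91) | bus: BusRdX
[2] P2: store L0 := 13 | P0:I, P1:I, P2:M(13) | bus: BusRdX
[3] P1: load  L1 | P0:I, P1:S(91), P2:S(91) | bus: BusRd,Flush
[4] P1: store L0 := 76 | P0:I, P1:M(76), P2:I | bus: BusRdX,Flush
[5] P0: load  L1 | P0:S(91), P1:S(91), P2:S(91) | bus: BusRd
[6] P0: store L1 := 52 | P0:M(52), P1:I, P2:I | bus: BusRdX
[7] P0: store L0 := 28 | P0:M(28), P1:I, P2:I | bus: BusRdX,Flush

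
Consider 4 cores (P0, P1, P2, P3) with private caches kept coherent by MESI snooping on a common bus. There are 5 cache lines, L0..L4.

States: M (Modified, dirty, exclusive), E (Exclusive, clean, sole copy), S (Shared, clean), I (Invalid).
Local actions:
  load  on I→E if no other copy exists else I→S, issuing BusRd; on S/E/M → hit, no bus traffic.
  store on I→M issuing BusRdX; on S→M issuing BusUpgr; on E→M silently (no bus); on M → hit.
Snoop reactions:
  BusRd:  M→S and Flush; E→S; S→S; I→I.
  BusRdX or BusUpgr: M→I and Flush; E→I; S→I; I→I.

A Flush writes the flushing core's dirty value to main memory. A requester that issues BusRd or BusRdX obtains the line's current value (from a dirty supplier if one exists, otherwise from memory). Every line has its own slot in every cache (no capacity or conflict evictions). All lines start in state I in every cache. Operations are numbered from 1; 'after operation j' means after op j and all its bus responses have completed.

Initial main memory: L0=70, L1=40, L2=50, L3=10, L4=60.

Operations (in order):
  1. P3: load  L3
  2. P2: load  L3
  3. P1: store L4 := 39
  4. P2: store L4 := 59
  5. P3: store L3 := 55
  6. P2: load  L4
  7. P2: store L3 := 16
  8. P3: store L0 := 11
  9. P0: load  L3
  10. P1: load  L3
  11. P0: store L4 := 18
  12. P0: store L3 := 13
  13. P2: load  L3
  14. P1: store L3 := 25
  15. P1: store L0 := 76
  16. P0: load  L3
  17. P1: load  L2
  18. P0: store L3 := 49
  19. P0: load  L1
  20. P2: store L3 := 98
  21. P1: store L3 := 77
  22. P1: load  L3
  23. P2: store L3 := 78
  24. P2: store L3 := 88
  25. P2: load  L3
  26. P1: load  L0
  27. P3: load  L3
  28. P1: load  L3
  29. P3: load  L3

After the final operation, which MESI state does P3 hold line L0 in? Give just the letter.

state = I

step 1: P3: load  L3  ⟶  IIIE  (L3)  txn=BusRd  M[L3]=10
step 2: P2: load  L3  ⟶  IISS  (L3)  txn=BusRd  M[L3]=10
step 3: P1: store L4 := 39  ⟶  IMII  (L4)  txn=BusRdX  M[L4]=60
step 4: P2: store L4 := 59  ⟶  IIMI  (L4)  txn=BusRdX+Flush  M[L4]=39
step 5: P3: store L3 := 55  ⟶  IIIM  (L3)  txn=BusUpgr  M[L3]=10
step 6: P2: load  L4  ⟶  IIMI  (L4)  txn=∅  M[L4]=39
step 7: P2: store L3 := 16  ⟶  IIMI  (L3)  txn=BusRdX+Flush  M[L3]=55
step 8: P3: store L0 := 11  ⟶  IIIM  (L0)  txn=BusRdX  M[L0]=70
step 9: P0: load  L3  ⟶  SISI  (L3)  txn=BusRd+Flush  M[L3]=16
step 10: P1: load  L3  ⟶  SSSI  (L3)  txn=BusRd  M[L3]=16
step 11: P0: store L4 := 18  ⟶  MIII  (L4)  txn=BusRdX+Flush  M[L4]=59
step 12: P0: store L3 := 13  ⟶  MIII  (L3)  txn=BusUpgr  M[L3]=16
step 13: P2: load  L3  ⟶  SISI  (L3)  txn=BusRd+Flush  M[L3]=13
step 14: P1: store L3 := 25  ⟶  IMII  (L3)  txn=BusRdX  M[L3]=13
step 15: P1: store L0 := 76  ⟶  IMII  (L0)  txn=BusRdX+Flush  M[L0]=11
step 16: P0: load  L3  ⟶  SSII  (L3)  txn=BusRd+Flush  M[L3]=25
step 17: P1: load  L2  ⟶  IEII  (L2)  txn=BusRd  M[L2]=50
step 18: P0: store L3 := 49  ⟶  MIII  (L3)  txn=BusUpgr  M[L3]=25
step 19: P0: load  L1  ⟶  EIII  (L1)  txn=BusRd  M[L1]=40
step 20: P2: store L3 := 98  ⟶  IIMI  (L3)  txn=BusRdX+Flush  M[L3]=49
step 21: P1: store L3 := 77  ⟶  IMII  (L3)  txn=BusRdX+Flush  M[L3]=98
step 22: P1: load  L3  ⟶  IMII  (L3)  txn=∅  M[L3]=98
step 23: P2: store L3 := 78  ⟶  IIMI  (L3)  txn=BusRdX+Flush  M[L3]=77
step 24: P2: store L3 := 88  ⟶  IIMI  (L3)  txn=∅  M[L3]=77
step 25: P2: load  L3  ⟶  IIMI  (L3)  txn=∅  M[L3]=77
step 26: P1: load  L0  ⟶  IMII  (L0)  txn=∅  M[L0]=11
step 27: P3: load  L3  ⟶  IISS  (L3)  txn=BusRd+Flush  M[L3]=88
step 28: P1: load  L3  ⟶  ISSS  (L3)  txn=BusRd  M[L3]=88
step 29: P3: load  L3  ⟶  ISSS  (L3)  txn=∅  M[L3]=88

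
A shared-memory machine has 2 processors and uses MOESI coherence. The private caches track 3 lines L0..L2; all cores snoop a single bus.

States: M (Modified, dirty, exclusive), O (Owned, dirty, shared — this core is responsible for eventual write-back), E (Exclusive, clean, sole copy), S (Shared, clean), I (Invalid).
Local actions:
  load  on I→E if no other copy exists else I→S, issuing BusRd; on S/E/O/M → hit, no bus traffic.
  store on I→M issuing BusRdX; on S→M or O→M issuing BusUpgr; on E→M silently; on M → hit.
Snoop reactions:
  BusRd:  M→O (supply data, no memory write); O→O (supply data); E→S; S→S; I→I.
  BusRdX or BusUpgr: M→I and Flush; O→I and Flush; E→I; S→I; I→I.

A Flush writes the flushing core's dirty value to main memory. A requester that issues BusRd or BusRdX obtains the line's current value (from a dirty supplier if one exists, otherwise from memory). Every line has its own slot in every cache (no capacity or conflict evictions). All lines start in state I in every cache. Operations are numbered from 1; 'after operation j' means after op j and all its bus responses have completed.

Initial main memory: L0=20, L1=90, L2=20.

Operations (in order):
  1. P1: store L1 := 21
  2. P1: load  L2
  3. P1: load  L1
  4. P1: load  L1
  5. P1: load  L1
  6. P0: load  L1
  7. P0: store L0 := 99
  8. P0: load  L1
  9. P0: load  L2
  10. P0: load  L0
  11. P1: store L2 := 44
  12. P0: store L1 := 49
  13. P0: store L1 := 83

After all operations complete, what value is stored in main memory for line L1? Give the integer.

  op1 P1: store L1 := 21 → I/M on L1; bus BusRdX; mem=90
  op2 P1: load  L2 → I/E on L2; bus BusRd; mem=20
  op3 P1: load  L1 → I/M on L1; bus (none); mem=90
  op4 P1: load  L1 → I/M on L1; bus (none); mem=90
  op5 P1: load  L1 → I/M on L1; bus (none); mem=90
  op6 P0: load  L1 → S/O on L1; bus BusRd; mem=90
  op7 P0: store L0 := 99 → M/I on L0; bus BusRdX; mem=20
  op8 P0: load  L1 → S/O on L1; bus (none); mem=90
  op9 P0: load  L2 → S/S on L2; bus BusRd; mem=20
  op10 P0: load  L0 → M/I on L0; bus (none); mem=20
  op11 P1: store L2 := 44 → I/M on L2; bus BusUpgr; mem=20
  op12 P0: store L1 := 49 → M/I on L1; bus BusUpgr Flush; mem=21
  op13 P0: store L1 := 83 → M/I on L1; bus (none); mem=21

memory[L1] = 21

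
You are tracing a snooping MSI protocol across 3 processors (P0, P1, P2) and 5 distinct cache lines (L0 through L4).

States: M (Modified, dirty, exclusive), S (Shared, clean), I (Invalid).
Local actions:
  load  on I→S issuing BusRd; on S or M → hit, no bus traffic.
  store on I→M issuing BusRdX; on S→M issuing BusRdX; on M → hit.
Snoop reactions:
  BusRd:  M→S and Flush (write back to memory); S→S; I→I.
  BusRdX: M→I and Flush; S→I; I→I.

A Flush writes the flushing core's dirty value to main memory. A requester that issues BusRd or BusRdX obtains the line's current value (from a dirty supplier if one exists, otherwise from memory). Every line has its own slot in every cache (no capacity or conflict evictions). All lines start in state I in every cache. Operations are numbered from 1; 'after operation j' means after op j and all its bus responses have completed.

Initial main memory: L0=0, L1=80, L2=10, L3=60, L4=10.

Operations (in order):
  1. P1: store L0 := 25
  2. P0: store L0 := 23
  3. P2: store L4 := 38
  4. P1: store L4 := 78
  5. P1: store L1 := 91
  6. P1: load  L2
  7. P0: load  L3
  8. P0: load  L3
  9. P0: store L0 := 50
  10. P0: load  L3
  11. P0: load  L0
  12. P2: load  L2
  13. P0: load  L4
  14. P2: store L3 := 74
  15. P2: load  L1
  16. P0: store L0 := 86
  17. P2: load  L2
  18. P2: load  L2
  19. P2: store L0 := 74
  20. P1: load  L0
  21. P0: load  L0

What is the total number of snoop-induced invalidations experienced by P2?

[1] P1: store L0 := 25 | P0:I, P1:M(25), P2:I | bus: BusRdX
[2] P0: store L0 := 23 | P0:M(23), P1:I, P2:I | bus: BusRdX,Flush
[3] P2: store L4 := 38 | P0:I, P1:I, P2:M(38) | bus: BusRdX
[4] P1: store L4 := 78 | P0:I, P1:M(78), P2:I | bus: BusRdX,Flush
[5] P1: store L1 := 91 | P0:I, P1:M(91), P2:I | bus: BusRdX
[6] P1: load  L2 | P0:I, P1:S(10), P2:I | bus: BusRd
[7] P0: load  L3 | P0:S(60), P1:I, P2:I | bus: BusRd
[8] P0: load  L3 | P0:S(60), P1:I, P2:I | bus: none
[9] P0: store L0 := 50 | P0:M(50), P1:I, P2:I | bus: none
[10] P0: load  L3 | P0:S(60), P1:I, P2:I | bus: none
[11] P0: load  L0 | P0:M(50), P1:I, P2:I | bus: none
[12] P2: load  L2 | P0:I, P1:S(10), P2:S(10) | bus: BusRd
[13] P0: load  L4 | P0:S(78), P1:S(78), P2:I | bus: BusRd,Flush
[14] P2: store L3 := 74 | P0:I, P1:I, P2:M(74) | bus: BusRdX
[15] P2: load  L1 | P0:I, P1:S(91), P2:S(91) | bus: BusRd,Flush
[16] P0: store L0 := 86 | P0:M(86), P1:I, P2:I | bus: none
[17] P2: load  L2 | P0:I, P1:S(10), P2:S(10) | bus: none
[18] P2: load  L2 | P0:I, P1:S(10), P2:S(10) | bus: none
[19] P2: store L0 := 74 | P0:I, P1:I, P2:M(74) | bus: BusRdX,Flush
[20] P1: load  L0 | P0:I, P1:S(74), P2:S(74) | bus: BusRd,Flush
[21] P0: load  L0 | P0:S(74), P1:S(74), P2:S(74) | bus: BusRd

invalidations = 1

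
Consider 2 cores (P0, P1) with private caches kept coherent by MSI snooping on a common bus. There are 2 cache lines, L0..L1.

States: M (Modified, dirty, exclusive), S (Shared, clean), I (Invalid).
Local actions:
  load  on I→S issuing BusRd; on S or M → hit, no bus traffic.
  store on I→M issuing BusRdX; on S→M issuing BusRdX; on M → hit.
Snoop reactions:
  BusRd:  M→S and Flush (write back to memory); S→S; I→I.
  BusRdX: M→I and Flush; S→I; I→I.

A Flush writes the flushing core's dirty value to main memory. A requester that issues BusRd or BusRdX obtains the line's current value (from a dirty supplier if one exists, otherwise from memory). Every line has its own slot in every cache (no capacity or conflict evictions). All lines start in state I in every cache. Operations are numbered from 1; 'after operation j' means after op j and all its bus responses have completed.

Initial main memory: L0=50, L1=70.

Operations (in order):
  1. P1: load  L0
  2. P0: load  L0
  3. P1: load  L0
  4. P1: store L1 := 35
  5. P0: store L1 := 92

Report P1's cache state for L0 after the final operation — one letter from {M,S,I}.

  op1 P1: load  L0 → I/S on L0; bus BusRd; mem=50
  op2 P0: load  L0 → S/S on L0; bus BusRd; mem=50
  op3 P1: load  L0 → S/S on L0; bus (none); mem=50
  op4 P1: store L1 := 35 → I/M on L1; bus BusRdX; mem=70
  op5 P0: store L1 := 92 → M/I on L1; bus BusRdX Flush; mem=35

state = S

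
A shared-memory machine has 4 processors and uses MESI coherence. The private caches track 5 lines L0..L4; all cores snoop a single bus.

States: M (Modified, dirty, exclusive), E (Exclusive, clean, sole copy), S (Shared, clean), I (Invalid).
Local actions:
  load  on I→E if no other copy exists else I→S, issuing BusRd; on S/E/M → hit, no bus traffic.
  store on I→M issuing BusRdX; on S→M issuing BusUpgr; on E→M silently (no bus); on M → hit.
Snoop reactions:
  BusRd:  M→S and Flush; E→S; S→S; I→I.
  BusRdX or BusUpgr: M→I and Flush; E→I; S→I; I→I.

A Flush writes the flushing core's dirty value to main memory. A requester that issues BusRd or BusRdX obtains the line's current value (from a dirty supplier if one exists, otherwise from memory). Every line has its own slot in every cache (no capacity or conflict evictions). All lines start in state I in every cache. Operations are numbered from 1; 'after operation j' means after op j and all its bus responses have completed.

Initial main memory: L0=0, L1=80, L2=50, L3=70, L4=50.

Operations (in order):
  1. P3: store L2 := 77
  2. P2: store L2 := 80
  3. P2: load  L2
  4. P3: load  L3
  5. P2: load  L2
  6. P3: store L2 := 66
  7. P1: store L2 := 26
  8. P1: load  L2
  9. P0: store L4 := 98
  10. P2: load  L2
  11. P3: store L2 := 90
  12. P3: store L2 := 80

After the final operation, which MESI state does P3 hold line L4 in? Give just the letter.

[1] P3: store L2 := 77 | P0:I, P1:I, P2:I, P3:M(77) | bus: BusRdX
[2] P2: store L2 := 80 | P0:I, P1:I, P2:M(80), P3:I | bus: BusRdX,Flush
[3] P2: load  L2 | P0:I, P1:I, P2:M(80), P3:I | bus: none
[4] P3: load  L3 | P0:I, P1:I, P2:I, P3:E(70) | bus: BusRd
[5] P2: load  L2 | P0:I, P1:I, P2:M(80), P3:I | bus: none
[6] P3: store L2 := 66 | P0:I, P1:I, P2:I, P3:M(66) | bus: BusRdX,Flush
[7] P1: store L2 := 26 | P0:I, P1:M(26), P2:I, P3:I | bus: BusRdX,Flush
[8] P1: load  L2 | P0:I, P1:M(26), P2:I, P3:I | bus: none
[9] P0: store L4 := 98 | P0:M(98), P1:I, P2:I, P3:I | bus: BusRdX
[10] P2: load  L2 | P0:I, P1:S(26), P2:S(26), P3:I | bus: BusRd,Flush
[11] P3: store L2 := 90 | P0:I, P1:I, P2:I, P3:M(90) | bus: BusRdX
[12] P3: store L2 := 80 | P0:I, P1:I, P2:I, P3:M(80) | bus: none

state = I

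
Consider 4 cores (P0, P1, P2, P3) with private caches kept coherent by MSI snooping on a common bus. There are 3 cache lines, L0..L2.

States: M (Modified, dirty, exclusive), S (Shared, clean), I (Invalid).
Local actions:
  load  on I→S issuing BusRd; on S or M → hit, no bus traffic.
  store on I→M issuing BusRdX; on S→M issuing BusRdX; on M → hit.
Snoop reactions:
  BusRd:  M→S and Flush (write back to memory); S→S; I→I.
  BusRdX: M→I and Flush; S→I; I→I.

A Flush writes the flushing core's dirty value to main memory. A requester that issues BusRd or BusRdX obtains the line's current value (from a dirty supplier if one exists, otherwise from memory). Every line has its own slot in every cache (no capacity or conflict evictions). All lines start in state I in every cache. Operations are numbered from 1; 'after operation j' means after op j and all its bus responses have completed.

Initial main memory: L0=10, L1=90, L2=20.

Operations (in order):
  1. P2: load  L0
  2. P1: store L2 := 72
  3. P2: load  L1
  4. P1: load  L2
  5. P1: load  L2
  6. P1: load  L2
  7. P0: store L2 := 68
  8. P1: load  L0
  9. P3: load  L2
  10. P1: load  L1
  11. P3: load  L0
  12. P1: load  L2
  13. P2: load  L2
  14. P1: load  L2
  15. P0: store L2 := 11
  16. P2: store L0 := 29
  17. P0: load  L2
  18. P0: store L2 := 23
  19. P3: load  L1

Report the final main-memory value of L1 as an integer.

1. P2: load  L0  bus=[BusRd]  L0: P0=I P1=I P2=S P3=I  mem[L0]=10
2. P1: store L2 := 72  bus=[BusRdX]  L2: P0=I P1=M P2=I P3=I  mem[L2]=20
3. P2: load  L1  bus=[BusRd]  L1: P0=I P1=I P2=S P3=I  mem[L1]=90
4. P1: load  L2  bus=[-]  L2: P0=I P1=M P2=I P3=I  mem[L2]=20
5. P1: load  L2  bus=[-]  L2: P0=I P1=M P2=I P3=I  mem[L2]=20
6. P1: load  L2  bus=[-]  L2: P0=I P1=M P2=I P3=I  mem[L2]=20
7. P0: store L2 := 68  bus=[BusRdX,Flush]  L2: P0=M P1=I P2=I P3=I  mem[L2]=72
8. P1: load  L0  bus=[BusRd]  L0: P0=I P1=S P2=S P3=I  mem[L0]=10
9. P3: load  L2  bus=[BusRd,Flush]  L2: P0=S P1=I P2=I P3=S  mem[L2]=68
10. P1: load  L1  bus=[BusRd]  L1: P0=I P1=S P2=S P3=I  mem[L1]=90
11. P3: load  L0  bus=[BusRd]  L0: P0=I P1=S P2=S P3=S  mem[L0]=10
12. P1: load  L2  bus=[BusRd]  L2: P0=S P1=S P2=I P3=S  mem[L2]=68
13. P2: load  L2  bus=[BusRd]  L2: P0=S P1=S P2=S P3=S  mem[L2]=68
14. P1: load  L2  bus=[-]  L2: P0=S P1=S P2=S P3=S  mem[L2]=68
15. P0: store L2 := 11  bus=[BusRdX]  L2: P0=M P1=I P2=I P3=I  mem[L2]=68
16. P2: store L0 := 29  bus=[BusRdX]  L0: P0=I P1=I P2=M P3=I  mem[L0]=10
17. P0: load  L2  bus=[-]  L2: P0=M P1=I P2=I P3=I  mem[L2]=68
18. P0: store L2 := 23  bus=[-]  L2: P0=M P1=I P2=I P3=I  mem[L2]=68
19. P3: load  L1  bus=[BusRd]  L1: P0=I P1=S P2=S P3=S  mem[L1]=90

memory[L1] = 90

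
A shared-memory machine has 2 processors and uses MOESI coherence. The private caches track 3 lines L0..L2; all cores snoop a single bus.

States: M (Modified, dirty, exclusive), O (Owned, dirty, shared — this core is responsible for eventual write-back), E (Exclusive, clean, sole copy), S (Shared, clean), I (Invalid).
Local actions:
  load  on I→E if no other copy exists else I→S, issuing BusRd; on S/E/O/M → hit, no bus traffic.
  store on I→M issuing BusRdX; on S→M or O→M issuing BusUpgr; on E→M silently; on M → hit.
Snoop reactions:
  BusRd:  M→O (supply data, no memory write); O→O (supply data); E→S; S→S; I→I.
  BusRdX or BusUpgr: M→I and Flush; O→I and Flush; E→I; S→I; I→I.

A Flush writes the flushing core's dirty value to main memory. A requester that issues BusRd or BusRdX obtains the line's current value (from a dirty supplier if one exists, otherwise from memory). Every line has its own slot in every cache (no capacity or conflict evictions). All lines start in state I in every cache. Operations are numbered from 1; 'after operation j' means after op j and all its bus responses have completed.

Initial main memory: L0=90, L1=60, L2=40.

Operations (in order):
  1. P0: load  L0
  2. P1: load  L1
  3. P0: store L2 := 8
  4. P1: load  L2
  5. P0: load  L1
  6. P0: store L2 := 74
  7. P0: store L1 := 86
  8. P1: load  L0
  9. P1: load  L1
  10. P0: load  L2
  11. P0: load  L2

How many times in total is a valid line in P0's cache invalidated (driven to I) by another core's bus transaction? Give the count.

invalidations = 0

[1] P0: load  L0 | P0:E(90), P1:I | bus: BusRd
[2] P1: load  L1 | P0:I, P1:E(60) | bus: BusRd
[3] P0: store L2 := 8 | P0:M(8), P1:I | bus: BusRdX
[4] P1: load  L2 | P0:O(8), P1:S(8) | bus: BusRd
[5] P0: load  L1 | P0:S(60), P1:S(60) | bus: BusRd
[6] P0: store L2 := 74 | P0:M(74), P1:I | bus: BusUpgr
[7] P0: store L1 := 86 | P0:M(86), P1:I | bus: BusUpgr
[8] P1: load  L0 | P0:S(90), P1:S(90) | bus: BusRd
[9] P1: load  L1 | P0:O(86), P1:S(86) | bus: BusRd
[10] P0: load  L2 | P0:M(74), P1:I | bus: none
[11] P0: load  L2 | P0:M(74), P1:I | bus: none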